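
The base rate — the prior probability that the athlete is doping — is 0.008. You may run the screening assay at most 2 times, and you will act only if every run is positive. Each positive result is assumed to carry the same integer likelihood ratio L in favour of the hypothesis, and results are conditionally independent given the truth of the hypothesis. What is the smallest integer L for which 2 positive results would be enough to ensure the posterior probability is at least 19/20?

Prior odds = 0.008/0.992 = 1/124.
Target odds = 0.95/0.05 = 19.
Need L² ≥ 19 ÷ (1/124) = 2356.
48² = 2304 < 2356 ≤ 2401 = 49², so L = 49.

49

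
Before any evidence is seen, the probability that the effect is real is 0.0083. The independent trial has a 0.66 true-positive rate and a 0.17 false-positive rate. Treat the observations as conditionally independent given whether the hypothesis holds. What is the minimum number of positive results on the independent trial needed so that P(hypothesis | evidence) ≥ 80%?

Prior odds: 0.0083 ÷ 0.9917 = 83/9917.
Likelihood ratio of a positive result = 0.66/0.17 = 66/17.
Target odds: 0.8 ÷ 0.2 = 4.
Require (66/17)ⁿ ≥ 4 ÷ (83/9917) = 39668/83.
(66/17)⁴ = 18974736/83521 falls short of 39668/83 but (66/17)⁵ ≈882.013 reaches it, so n = 5.

5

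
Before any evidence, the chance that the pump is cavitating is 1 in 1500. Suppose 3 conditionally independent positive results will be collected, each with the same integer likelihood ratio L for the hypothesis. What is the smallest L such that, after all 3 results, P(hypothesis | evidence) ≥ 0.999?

115

Prior odds = (1/1500)/(1499/1500) = 1/1499.
Target odds = 0.999/0.001 = 999.
Need L³ ≥ 999 ÷ (1/1499) = 1497501.
114³ = 1481544 < 1497501 ≤ 1520875 = 115³, so L = 115.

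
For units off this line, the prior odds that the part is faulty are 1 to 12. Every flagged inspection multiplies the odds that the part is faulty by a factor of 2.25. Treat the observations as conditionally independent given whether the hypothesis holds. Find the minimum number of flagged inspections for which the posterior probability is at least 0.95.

7

Prior odds = 1/12.
Likelihood ratio per flagged inspection = 2.25.
Target odds: 0.95 ÷ 0.05 = 19.
Need (1/12) × 2.25ⁿ ≥ 19, i.e. 2.25ⁿ ≥ 228.
2.25⁶ = 531441/4096 falls short of 228 but 2.25⁷ = 4782969/16384 reaches it, so n = 7.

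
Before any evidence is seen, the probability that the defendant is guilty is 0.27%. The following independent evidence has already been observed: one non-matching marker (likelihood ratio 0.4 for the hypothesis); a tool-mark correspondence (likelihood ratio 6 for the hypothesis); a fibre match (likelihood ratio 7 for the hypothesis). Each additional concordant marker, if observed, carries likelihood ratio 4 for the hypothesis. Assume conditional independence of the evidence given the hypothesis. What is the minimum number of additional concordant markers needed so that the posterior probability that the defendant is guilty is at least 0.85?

Prior odds = 0.0027/0.9973 = 27/9973.
Combined Bayes factor of the evidence already in hand = 0.4 × 6 × 7 = 16.8.
Odds after that evidence = (27/9973) × 16.8 = 2268/49865.
Target odds = 0.85/0.15 = 17/3.
Need 4ⁿ ≥ 17/3 ÷ (2268/49865) = 847705/6804.
4³ = 64 falls short of 847705/6804 but 4⁴ = 256 reaches it, so n = 4.

4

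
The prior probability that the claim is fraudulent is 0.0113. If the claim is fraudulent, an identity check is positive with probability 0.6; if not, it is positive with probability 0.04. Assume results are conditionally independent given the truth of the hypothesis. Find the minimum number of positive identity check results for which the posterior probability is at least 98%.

Prior odds: 0.0113 ÷ 0.9887 = 113/9887.
Likelihood ratio of a positive = 0.6/0.04 = 15.
Target odds: 0.98 ÷ 0.02 = 49.
Need (113/9887) × 15ⁿ ≥ 49, i.e. 15ⁿ ≥ 484463/113.
15³ = 3375 falls short of 484463/113 but 15⁴ = 50625 reaches it, so n = 4.

4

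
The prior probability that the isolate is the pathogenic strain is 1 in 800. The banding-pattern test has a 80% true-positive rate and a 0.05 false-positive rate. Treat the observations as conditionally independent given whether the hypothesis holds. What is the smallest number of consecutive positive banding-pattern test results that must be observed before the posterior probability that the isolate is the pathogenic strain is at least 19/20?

Prior odds = 0.00125/0.99875 = 1/799.
Likelihood ratio of a positive result = 0.8/0.05 = 16.
Target odds: 0.95 ÷ 0.05 = 19.
Require 16ⁿ ≥ 19 ÷ (1/799) = 15181.
16³ = 4096 falls short of 15181 but 16⁴ = 65536 reaches it, so n = 4.

4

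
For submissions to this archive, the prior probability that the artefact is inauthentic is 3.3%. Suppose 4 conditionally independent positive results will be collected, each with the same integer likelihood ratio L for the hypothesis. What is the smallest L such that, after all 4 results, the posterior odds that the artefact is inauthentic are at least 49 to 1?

Prior odds = 0.033/0.967 = 33/967.
Target odds = 49.
Need L⁴ ≥ 49 ÷ (33/967) = 47383/33.
6⁴ = 1296 < 47383/33 ≤ 2401 = 7⁴, so L = 7.

7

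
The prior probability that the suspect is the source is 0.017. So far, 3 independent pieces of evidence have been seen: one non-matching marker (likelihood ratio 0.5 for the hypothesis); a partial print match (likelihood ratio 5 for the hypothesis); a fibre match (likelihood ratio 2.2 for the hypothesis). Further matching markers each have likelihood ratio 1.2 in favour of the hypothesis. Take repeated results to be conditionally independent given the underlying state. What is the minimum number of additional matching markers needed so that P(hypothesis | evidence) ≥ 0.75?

19

Prior odds = 0.017/0.983 = 17/983.
Combined Bayes factor of the evidence already in hand = 0.5 × 5 × 2.2 = 5.5.
Odds after that evidence = (17/983) × 5.5 = 187/1966.
Target odds = 0.75/0.25 = 3.
Need 1.2ⁿ ≥ 3 ÷ (187/1966) = 5898/187.
1.2¹⁸ ≈26.6233 falls short of 5898/187 but 1.2¹⁹ ≈31.948 reaches it, so n = 19.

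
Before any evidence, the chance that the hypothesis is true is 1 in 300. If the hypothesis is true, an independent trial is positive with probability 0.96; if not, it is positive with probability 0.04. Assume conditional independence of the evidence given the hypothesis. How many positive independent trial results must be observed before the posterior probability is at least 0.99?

4

Prior odds = (1/300)/(299/300) = 1/299.
Likelihood ratio of a positive = 0.96/0.04 = 24.
Target odds: 0.99 ÷ 0.01 = 99.
Need (1/299) × 24ⁿ ≥ 99, i.e. 24ⁿ ≥ 29601.
24³ = 13824 falls short of 29601 but 24⁴ = 331776 reaches it, so n = 4.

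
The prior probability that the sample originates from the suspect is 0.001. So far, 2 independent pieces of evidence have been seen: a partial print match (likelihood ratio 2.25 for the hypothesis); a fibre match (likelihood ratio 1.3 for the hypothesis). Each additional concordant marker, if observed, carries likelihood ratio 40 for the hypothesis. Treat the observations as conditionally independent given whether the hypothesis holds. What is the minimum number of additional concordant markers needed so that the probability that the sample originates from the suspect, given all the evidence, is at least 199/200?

4

Prior odds = 0.001/0.999 = 1/999.
Combined Bayes factor of the evidence already in hand = 2.25 × 1.3 = 2.925.
Odds after that evidence = (1/999) × 2.925 = 13/4440.
Target odds = 0.995/0.005 = 199.
Need 40ⁿ ≥ 199 ÷ (13/4440) = 883560/13.
40³ = 64000 falls short of 883560/13 but 40⁴ = 2560000 reaches it, so n = 4.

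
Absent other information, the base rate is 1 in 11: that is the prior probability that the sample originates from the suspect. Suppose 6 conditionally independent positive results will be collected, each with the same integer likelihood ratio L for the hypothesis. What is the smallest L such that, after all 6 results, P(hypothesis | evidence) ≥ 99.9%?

Prior odds = (1/11)/(10/11) = 0.1.
Target odds = 0.999/0.001 = 999.
Need L⁶ ≥ 999 ÷ 0.1 = 9990.
4⁶ = 4096 < 9990 ≤ 15625 = 5⁶, so L = 5.

5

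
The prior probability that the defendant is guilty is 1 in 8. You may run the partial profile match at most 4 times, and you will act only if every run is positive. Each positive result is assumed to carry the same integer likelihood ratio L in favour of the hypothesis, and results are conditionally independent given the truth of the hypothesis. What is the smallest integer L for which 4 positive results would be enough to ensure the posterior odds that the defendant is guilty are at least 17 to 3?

Prior odds = 0.125/0.875 = 1/7.
Target odds = 17/3.
Need L⁴ ≥ 17/3 ÷ (1/7) = 119/3.
2⁴ = 16 < 119/3 ≤ 81 = 3⁴, so L = 3.

3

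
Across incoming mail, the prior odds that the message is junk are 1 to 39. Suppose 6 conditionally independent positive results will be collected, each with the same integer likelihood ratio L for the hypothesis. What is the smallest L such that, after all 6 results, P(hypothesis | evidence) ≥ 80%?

Prior odds = 1/39.
Target odds = 0.8/0.2 = 4.
Need L⁶ ≥ 4 ÷ (1/39) = 156.
2⁶ = 64 < 156 ≤ 729 = 3⁶, so L = 3.

3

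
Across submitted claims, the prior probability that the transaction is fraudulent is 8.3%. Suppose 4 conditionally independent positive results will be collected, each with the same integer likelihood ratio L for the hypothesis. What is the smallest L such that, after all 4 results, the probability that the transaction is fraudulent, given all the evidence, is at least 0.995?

7

Prior odds = 0.083/0.917 = 83/917.
Target odds = 0.995/0.005 = 199.
Need L⁴ ≥ 199 ÷ (83/917) = 182483/83.
6⁴ = 1296 < 182483/83 ≤ 2401 = 7⁴, so L = 7.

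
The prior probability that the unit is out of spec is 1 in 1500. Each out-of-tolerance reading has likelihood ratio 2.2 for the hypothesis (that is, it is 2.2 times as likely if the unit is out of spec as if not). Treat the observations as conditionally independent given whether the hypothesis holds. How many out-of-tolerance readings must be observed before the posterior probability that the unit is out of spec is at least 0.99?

Prior odds: (1/1500) ÷ (1499/1500) = 1/1499.
Likelihood ratio per out-of-tolerance reading = 2.2.
Target posterior odds = 0.99/0.01 = 99.
Need (1/1499) × 2.2ⁿ ≥ 99, i.e. 2.2ⁿ ≥ 148401.
2.2¹⁵ ≈136880 falls short of 148401 but 2.2¹⁶ ≈301136 reaches it, so n = 16.

16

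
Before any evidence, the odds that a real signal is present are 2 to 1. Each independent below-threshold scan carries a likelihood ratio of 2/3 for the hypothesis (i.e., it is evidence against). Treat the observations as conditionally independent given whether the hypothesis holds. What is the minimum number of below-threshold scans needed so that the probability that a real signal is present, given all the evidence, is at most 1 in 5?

Prior odds = 2.
Likelihood ratio per below-threshold scan = 2/3.
Target odds: 0.2 ÷ 0.8 = 0.25.
Require (2/3)ⁿ ≤ 0.25 ÷ 2 = 0.125.
(2/3)⁵ = 32/243 is still above 0.125 but (2/3)⁶ = 64/729 is at or below it, so n = 6.

6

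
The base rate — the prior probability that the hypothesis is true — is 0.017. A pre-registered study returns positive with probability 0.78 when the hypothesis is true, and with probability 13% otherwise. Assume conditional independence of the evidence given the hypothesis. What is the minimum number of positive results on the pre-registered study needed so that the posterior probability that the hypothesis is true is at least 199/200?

Prior odds: 0.017 ÷ 0.983 = 17/983.
Likelihood ratio of a positive result = 0.78/0.13 = 6.
Target posterior odds = 0.995/0.005 = 199.
Need (17/983) × 6ⁿ ≥ 199, i.e. 6ⁿ ≥ 195617/17.
6⁵ = 7776 falls short of 195617/17 but 6⁶ = 46656 reaches it, so n = 6.

6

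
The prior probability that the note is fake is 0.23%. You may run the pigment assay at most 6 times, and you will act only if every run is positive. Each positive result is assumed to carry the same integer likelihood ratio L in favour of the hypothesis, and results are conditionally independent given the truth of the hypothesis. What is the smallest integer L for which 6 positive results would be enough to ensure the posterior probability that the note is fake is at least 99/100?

6

Prior odds = 0.0023/0.9977 = 23/9977.
Target odds = 0.99/0.01 = 99.
Need L⁶ ≥ 99 ÷ (23/9977) = 987723/23.
5⁶ = 15625 < 987723/23 ≤ 46656 = 6⁶, so L = 6.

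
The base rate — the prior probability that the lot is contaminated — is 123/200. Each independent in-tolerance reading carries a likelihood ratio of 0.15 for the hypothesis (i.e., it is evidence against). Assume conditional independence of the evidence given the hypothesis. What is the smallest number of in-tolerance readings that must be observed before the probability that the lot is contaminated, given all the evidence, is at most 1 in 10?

2

Prior odds = 0.615/0.385 = 123/77.
Likelihood ratio per in-tolerance reading = 0.15.
Target odds: 0.1 ÷ 0.9 = 1/9.
Need (123/77) × 0.15ⁿ ≤ 1/9, i.e. 0.15ⁿ ≤ 77/1107.
0.15¹ = 0.15 is still above 77/1107 but 0.15² = 0.0225 is at or below it, so n = 2.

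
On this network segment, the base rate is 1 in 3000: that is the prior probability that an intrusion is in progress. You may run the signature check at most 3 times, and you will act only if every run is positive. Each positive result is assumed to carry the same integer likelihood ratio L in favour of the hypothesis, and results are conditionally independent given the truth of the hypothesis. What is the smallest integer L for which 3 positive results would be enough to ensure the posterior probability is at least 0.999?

Prior odds = (1/3000)/(2999/3000) = 1/2999.
Target odds = 0.999/0.001 = 999.
Need L³ ≥ 999 ÷ (1/2999) = 2996001.
144³ = 2985984 < 2996001 ≤ 3048625 = 145³, so L = 145.

145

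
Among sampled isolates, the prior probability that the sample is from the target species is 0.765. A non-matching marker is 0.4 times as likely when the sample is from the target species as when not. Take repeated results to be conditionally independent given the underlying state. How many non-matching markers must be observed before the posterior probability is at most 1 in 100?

7

Prior odds = 0.765/0.235 = 153/47.
Likelihood ratio per non-matching marker = 0.4.
Target odds: 0.01 ÷ 0.99 = 1/99.
Need (153/47) × 0.4ⁿ ≤ 1/99, i.e. 0.4ⁿ ≤ 47/15147.
0.4⁶ = 64/15625 is still above 47/15147 but 0.4⁷ = 128/78125 is at or below it, so n = 7.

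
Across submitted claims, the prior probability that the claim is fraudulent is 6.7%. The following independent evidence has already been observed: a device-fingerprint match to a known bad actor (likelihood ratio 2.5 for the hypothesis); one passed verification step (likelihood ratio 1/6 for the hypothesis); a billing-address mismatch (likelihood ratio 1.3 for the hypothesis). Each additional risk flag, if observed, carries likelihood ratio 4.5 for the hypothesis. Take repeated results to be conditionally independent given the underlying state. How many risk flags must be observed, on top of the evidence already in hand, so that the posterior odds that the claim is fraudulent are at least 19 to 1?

5

Prior odds = 0.067/0.933 = 67/933.
Combined Bayes factor of the evidence already in hand = 2.5 × (1/6) × 1.3 = 13/24.
Odds after that evidence = (67/933) × 13/24 = 871/22392.
Target odds = 19.
Need 4.5ⁿ ≥ 19 ÷ (871/22392) = 425448/871.
4.5⁴ = 410.0625 falls short of 425448/871 but 4.5⁵ = 1845.28125 reaches it, so n = 5.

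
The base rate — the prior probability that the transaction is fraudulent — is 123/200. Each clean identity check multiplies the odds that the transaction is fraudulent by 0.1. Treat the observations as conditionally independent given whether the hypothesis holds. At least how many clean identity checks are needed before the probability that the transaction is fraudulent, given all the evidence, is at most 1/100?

3

Prior odds: 0.615 ÷ 0.385 = 123/77.
Likelihood ratio per clean identity check = 0.1.
Target posterior odds = 0.01/0.99 = 1/99.
Need (123/77) × 0.1ⁿ ≤ 1/99, i.e. 0.1ⁿ ≤ 7/1107.
0.1² = 0.01 is still above 7/1107 but 0.1³ = 0.001 is at or below it, so n = 3.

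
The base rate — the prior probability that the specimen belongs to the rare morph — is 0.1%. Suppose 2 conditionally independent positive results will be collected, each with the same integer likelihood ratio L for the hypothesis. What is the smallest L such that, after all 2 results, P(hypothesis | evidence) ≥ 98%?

222

Prior odds = 0.001/0.999 = 1/999.
Target odds = 0.98/0.02 = 49.
Need L² ≥ 49 ÷ (1/999) = 48951.
221² = 48841 < 48951 ≤ 49284 = 222², so L = 222.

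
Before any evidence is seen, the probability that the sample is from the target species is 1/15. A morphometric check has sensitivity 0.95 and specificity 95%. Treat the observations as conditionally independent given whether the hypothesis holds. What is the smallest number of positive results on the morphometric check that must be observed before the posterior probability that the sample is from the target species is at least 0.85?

2

Prior odds = (1/15)/(14/15) = 1/14.
False-positive rate = 1 − 0.95 = 0.05; likelihood ratio of a positive = 0.95/0.05 = 19.
Target odds: 0.85 ÷ 0.15 = 17/3.
Require 19ⁿ ≥ 17/3 ÷ (1/14) = 238/3.
19¹ = 19 falls short of 238/3 but 19² = 361 reaches it, so n = 2.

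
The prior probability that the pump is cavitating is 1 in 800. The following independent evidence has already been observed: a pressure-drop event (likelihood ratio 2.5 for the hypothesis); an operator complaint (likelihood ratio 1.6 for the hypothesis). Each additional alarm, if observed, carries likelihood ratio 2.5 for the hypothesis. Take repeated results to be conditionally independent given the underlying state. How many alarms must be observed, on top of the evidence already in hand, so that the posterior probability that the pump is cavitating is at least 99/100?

Prior odds = 0.00125/0.99875 = 1/799.
Combined Bayes factor of the evidence already in hand = 2.5 × 1.6 = 4.
Odds after that evidence = (1/799) × 4 = 4/799.
Target odds = 0.99/0.01 = 99.
Need 2.5ⁿ ≥ 99 ÷ (4/799) = 19775.25.
2.5¹⁰ = 9765625/1024 falls short of 19775.25 but 2.5¹¹ = 48828125/2048 reaches it, so n = 11.

11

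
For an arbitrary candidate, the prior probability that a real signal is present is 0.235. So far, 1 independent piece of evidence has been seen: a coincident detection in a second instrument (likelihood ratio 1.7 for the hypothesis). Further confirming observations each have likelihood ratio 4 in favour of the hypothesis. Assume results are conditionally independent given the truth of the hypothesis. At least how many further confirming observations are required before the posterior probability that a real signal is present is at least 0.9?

3

Prior odds = 0.235/0.765 = 47/153.
Bayes factor of the evidence already in hand = 1.7.
Odds after that evidence = (47/153) × 1.7 = 47/90.
Target odds = 0.9/0.1 = 9.
Need 4ⁿ ≥ 9 ÷ (47/90) = 810/47.
4² = 16 falls short of 810/47 but 4³ = 64 reaches it, so n = 3.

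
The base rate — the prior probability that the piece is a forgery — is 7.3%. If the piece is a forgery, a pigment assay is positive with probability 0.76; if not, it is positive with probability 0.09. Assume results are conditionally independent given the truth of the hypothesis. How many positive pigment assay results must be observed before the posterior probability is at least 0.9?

Prior odds = 0.073/0.927 = 73/927.
Likelihood ratio of a positive = 0.76/0.09 = 76/9.
Target posterior odds = 0.9/0.1 = 9.
Need (73/927) × (76/9)ⁿ ≥ 9, i.e. (76/9)ⁿ ≥ 8343/73.
(76/9)² = 5776/81 falls short of 8343/73 but (76/9)³ = 438976/729 reaches it, so n = 3.

3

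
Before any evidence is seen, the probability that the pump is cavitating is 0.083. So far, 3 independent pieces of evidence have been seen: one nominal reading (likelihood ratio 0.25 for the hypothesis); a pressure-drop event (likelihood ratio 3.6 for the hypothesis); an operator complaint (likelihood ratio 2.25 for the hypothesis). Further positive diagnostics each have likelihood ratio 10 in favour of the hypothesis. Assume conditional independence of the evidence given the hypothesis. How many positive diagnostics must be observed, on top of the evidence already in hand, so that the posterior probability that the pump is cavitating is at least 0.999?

4

Prior odds = 0.083/0.917 = 83/917.
Combined Bayes factor of the evidence already in hand = 0.25 × 3.6 × 2.25 = 2.025.
Odds after that evidence = (83/917) × 2.025 = 6723/36680.
Target odds = 0.999/0.001 = 999.
Need 10ⁿ ≥ 999 ÷ (6723/36680) = 1357160/249.
10³ = 1000 falls short of 1357160/249 but 10⁴ = 10000 reaches it, so n = 4.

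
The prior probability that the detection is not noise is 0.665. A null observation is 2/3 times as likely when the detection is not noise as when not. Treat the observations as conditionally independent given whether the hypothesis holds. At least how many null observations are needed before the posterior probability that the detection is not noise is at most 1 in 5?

6

Prior odds: 0.665 ÷ 0.335 = 133/67.
Likelihood ratio per null observation = 2/3.
Target odds: 0.2 ÷ 0.8 = 0.25.
Need (133/67) × (2/3)ⁿ ≤ 0.25, i.e. (2/3)ⁿ ≤ 67/532.
(2/3)⁵ = 32/243 is still above 67/532 but (2/3)⁶ = 64/729 is at or below it, so n = 6.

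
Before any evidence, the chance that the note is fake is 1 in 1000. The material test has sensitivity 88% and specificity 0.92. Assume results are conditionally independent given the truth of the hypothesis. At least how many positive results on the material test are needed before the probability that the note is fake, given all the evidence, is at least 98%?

5

Prior odds = 0.001/0.999 = 1/999.
False-positive rate = 1 − 0.92 = 0.08; likelihood ratio of a positive = 0.88/0.08 = 11.
Target odds: 0.98 ÷ 0.02 = 49.
Need (1/999) × 11ⁿ ≥ 49, i.e. 11ⁿ ≥ 48951.
11⁴ = 14641 falls short of 48951 but 11⁵ = 161051 reaches it, so n = 5.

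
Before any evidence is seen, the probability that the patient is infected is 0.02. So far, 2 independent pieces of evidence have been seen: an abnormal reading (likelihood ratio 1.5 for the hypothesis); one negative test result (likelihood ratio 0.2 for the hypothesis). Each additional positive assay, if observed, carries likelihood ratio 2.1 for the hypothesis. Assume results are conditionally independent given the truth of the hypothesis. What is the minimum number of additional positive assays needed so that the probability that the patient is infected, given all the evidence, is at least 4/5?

9

Prior odds = 0.02/0.98 = 1/49.
Combined Bayes factor of the evidence already in hand = 1.5 × 0.2 = 0.3.
Odds after that evidence = (1/49) × 0.3 = 3/490.
Target odds = 0.8/0.2 = 4.
Need 2.1ⁿ ≥ 4 ÷ (3/490) = 1960/3.
2.1⁸ ≈378.229 falls short of 1960/3 but 2.1⁹ ≈794.28 reaches it, so n = 9.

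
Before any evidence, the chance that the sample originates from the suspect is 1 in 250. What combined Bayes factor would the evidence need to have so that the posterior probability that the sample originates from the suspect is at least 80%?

Prior odds = 0.004/0.996 = 1/249.
Target odds = 0.8/0.2 = 4.
Required Bayes factor = 4 ÷ (1/249) = 996.

996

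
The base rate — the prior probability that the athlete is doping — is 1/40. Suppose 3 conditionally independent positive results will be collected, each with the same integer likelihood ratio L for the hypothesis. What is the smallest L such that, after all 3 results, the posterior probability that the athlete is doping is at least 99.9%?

Prior odds = 0.025/0.975 = 1/39.
Target odds = 0.999/0.001 = 999.
Need L³ ≥ 999 ÷ (1/39) = 38961.
33³ = 35937 < 38961 ≤ 39304 = 34³, so L = 34.

34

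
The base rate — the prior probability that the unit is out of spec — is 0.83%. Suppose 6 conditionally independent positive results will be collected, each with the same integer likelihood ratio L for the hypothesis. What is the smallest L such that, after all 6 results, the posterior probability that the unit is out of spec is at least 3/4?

3

Prior odds = 0.0083/0.9917 = 83/9917.
Target odds = 0.75/0.25 = 3.
Need L⁶ ≥ 3 ÷ (83/9917) = 29751/83.
2⁶ = 64 < 29751/83 ≤ 729 = 3⁶, so L = 3.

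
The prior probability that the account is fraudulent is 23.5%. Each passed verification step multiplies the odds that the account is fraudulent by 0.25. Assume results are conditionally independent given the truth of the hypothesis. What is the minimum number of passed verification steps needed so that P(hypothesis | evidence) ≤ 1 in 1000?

Prior odds: 0.235 ÷ 0.765 = 47/153.
Likelihood ratio per passed verification step = 0.25.
Target odds: 0.001 ÷ 0.999 = 1/999.
Need (47/153) × 0.25ⁿ ≤ 1/999, i.e. 0.25ⁿ ≤ 17/5217.
0.25⁴ = 0.00390625 is still above 17/5217 but 0.25⁵ = 1/1024 is at or below it, so n = 5.

5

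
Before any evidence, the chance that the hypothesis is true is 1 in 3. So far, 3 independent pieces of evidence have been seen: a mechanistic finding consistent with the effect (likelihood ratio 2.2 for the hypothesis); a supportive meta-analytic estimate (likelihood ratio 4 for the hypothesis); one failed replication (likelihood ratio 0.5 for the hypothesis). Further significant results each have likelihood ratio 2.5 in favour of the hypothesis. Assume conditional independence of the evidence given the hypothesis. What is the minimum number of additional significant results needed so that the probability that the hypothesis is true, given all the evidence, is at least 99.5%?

Prior odds = (1/3)/(2/3) = 0.5.
Combined Bayes factor of the evidence already in hand = 2.2 × 4 × 0.5 = 4.4.
Odds after that evidence = 0.5 × 4.4 = 2.2.
Target odds = 0.995/0.005 = 199.
Need 2.5ⁿ ≥ 199 ÷ 2.2 = 995/11.
2.5⁴ = 39.0625 falls short of 995/11 but 2.5⁵ = 97.65625 reaches it, so n = 5.

5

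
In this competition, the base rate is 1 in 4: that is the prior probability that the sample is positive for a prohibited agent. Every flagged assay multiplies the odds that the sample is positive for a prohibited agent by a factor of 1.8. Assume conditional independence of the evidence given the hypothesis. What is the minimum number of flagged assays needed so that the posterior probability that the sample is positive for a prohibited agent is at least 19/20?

Prior odds = 0.25/0.75 = 1/3.
Likelihood ratio per flagged assay = 1.8.
Target posterior odds = 0.95/0.05 = 19.
Need (1/3) × 1.8ⁿ ≥ 19, i.e. 1.8ⁿ ≥ 57.
1.8⁶ = 531441/15625 falls short of 57 but 1.8⁷ = 4782969/78125 reaches it, so n = 7.

7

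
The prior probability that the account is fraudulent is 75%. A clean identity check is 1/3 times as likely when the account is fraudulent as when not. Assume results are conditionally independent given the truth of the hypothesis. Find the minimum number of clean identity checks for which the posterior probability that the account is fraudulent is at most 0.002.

7

Prior odds: 0.75 ÷ 0.25 = 3.
Likelihood ratio per clean identity check = 1/3.
Target posterior odds = 0.002/0.998 = 1/499.
Need 3 × (1/3)ⁿ ≤ 1/499, i.e. (1/3)ⁿ ≤ 1/1497.
(1/3)⁶ = 1/729 is still above 1/1497 but (1/3)⁷ = 1/2187 is at or below it, so n = 7.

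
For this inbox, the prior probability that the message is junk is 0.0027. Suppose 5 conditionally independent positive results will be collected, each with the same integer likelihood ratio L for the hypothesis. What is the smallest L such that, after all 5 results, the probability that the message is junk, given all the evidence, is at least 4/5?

5

Prior odds = 0.0027/0.9973 = 27/9973.
Target odds = 0.8/0.2 = 4.
Need L⁵ ≥ 4 ÷ (27/9973) = 39892/27.
4⁵ = 1024 < 39892/27 ≤ 3125 = 5⁵, so L = 5.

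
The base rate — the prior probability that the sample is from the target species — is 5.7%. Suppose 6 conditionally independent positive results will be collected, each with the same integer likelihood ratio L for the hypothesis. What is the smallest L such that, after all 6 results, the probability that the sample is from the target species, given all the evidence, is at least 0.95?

3

Prior odds = 0.057/0.943 = 57/943.
Target odds = 0.95/0.05 = 19.
Need L⁶ ≥ 19 ÷ (57/943) = 943/3.
2⁶ = 64 < 943/3 ≤ 729 = 3⁶, so L = 3.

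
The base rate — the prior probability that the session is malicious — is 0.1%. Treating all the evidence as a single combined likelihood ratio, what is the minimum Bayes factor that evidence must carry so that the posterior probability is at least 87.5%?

6993

Prior odds = 0.001/0.999 = 1/999.
Target odds = 0.875/0.125 = 7.
Required Bayes factor = 7 ÷ (1/999) = 6993.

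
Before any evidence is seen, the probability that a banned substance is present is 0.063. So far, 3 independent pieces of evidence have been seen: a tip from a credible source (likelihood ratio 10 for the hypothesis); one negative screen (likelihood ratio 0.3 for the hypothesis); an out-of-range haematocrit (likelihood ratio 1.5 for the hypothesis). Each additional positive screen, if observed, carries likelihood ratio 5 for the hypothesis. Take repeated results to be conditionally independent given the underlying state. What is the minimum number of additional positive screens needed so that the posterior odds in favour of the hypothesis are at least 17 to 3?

Prior odds = 0.063/0.937 = 63/937.
Combined Bayes factor of the evidence already in hand = 10 × 0.3 × 1.5 = 4.5.
Odds after that evidence = (63/937) × 4.5 = 567/1874.
Target odds = 17/3.
Need 5ⁿ ≥ 17/3 ÷ (567/1874) = 31858/1701.
5¹ = 5 falls short of 31858/1701 but 5² = 25 reaches it, so n = 2.

2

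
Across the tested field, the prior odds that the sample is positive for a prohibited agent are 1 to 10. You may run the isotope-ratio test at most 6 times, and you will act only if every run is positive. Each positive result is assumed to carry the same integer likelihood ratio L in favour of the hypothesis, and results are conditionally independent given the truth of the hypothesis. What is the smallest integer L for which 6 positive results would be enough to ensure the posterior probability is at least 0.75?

2

Prior odds = 0.1.
Target odds = 0.75/0.25 = 3.
Need L⁶ ≥ 3 ÷ 0.1 = 30.
1⁶ = 1 < 30 ≤ 64 = 2⁶, so L = 2.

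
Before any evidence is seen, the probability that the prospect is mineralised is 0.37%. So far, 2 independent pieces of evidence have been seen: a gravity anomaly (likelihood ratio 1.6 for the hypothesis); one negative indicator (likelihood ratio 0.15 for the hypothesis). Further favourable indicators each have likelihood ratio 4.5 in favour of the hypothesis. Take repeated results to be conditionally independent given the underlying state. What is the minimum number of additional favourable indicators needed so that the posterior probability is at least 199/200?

Prior odds = 0.0037/0.9963 = 37/9963.
Combined Bayes factor of the evidence already in hand = 1.6 × 0.15 = 0.24.
Odds after that evidence = (37/9963) × 0.24 = 74/83025.
Target odds = 0.995/0.005 = 199.
Need 4.5ⁿ ≥ 199 ÷ (74/83025) = 16521975/74.
4.5⁸ = 43046721/256 falls short of 16521975/74 but 4.5⁹ = 387420489/512 reaches it, so n = 9.

9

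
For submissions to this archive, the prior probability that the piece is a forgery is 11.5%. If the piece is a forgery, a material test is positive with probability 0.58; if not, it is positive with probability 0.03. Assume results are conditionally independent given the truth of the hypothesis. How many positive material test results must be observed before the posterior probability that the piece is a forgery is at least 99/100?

Prior odds: 0.115 ÷ 0.885 = 23/177.
Likelihood ratio of a positive = 0.58/0.03 = 58/3.
Target odds: 0.99 ÷ 0.01 = 99.
Require (58/3)ⁿ ≥ 99 ÷ (23/177) = 17523/23.
(58/3)² = 3364/9 falls short of 17523/23 but (58/3)³ = 195112/27 reaches it, so n = 3.

3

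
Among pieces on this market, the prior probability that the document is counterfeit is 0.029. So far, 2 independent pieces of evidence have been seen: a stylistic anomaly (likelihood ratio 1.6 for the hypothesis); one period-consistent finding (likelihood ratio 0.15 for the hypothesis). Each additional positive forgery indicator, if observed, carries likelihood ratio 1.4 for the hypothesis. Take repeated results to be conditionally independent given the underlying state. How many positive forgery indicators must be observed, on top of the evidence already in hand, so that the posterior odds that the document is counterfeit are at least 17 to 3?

20

Prior odds = 0.029/0.971 = 29/971.
Combined Bayes factor of the evidence already in hand = 1.6 × 0.15 = 0.24.
Odds after that evidence = (29/971) × 0.24 = 174/24275.
Target odds = 17/3.
Need 1.4ⁿ ≥ 17/3 ÷ (174/24275) = 412675/522.
1.4¹⁹ ≈597.63 falls short of 412675/522 but 1.4²⁰ ≈836.683 reaches it, so n = 20.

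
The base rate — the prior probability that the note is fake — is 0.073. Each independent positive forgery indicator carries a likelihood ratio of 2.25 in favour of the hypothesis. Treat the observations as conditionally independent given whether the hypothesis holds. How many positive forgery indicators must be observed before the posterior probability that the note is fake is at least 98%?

Prior odds: 0.073 ÷ 0.927 = 73/927.
Likelihood ratio per positive forgery indicator = 2.25.
Target posterior odds = 0.98/0.02 = 49.
Require 2.25ⁿ ≥ 49 ÷ (73/927) = 45423/73.
2.25⁷ = 4782969/16384 falls short of 45423/73 but 2.25⁸ = 43046721/65536 reaches it, so n = 8.

8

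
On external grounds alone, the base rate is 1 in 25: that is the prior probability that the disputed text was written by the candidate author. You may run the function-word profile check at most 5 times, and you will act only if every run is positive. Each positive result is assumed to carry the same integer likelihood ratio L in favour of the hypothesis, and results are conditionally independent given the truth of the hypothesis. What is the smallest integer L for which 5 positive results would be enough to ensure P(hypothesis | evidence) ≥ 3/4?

Prior odds = 0.04/0.96 = 1/24.
Target odds = 0.75/0.25 = 3.
Need L⁵ ≥ 3 ÷ (1/24) = 72.
2⁵ = 32 < 72 ≤ 243 = 3⁵, so L = 3.

3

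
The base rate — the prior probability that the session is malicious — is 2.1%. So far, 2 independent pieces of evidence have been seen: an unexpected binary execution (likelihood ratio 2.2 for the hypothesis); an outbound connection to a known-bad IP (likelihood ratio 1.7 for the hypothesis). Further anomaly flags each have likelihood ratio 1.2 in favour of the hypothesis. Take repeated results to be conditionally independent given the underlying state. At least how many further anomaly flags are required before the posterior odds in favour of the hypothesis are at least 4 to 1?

Prior odds = 0.021/0.979 = 21/979.
Combined Bayes factor of the evidence already in hand = 2.2 × 1.7 = 3.74.
Odds after that evidence = (21/979) × 3.74 = 357/4450.
Target odds = 4.
Need 1.2ⁿ ≥ 4 ÷ (357/4450) = 17800/357.
1.2²¹ ≈46.0051 falls short of 17800/357 but 1.2²² ≈55.2061 reaches it, so n = 22.

22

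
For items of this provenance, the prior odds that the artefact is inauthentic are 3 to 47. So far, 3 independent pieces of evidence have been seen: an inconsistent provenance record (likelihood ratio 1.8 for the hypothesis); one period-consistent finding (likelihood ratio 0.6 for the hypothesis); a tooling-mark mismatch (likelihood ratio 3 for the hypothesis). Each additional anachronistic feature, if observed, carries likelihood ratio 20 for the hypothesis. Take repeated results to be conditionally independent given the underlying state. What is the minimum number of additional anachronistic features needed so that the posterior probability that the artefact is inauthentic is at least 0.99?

Prior odds = 3/47.
Combined Bayes factor of the evidence already in hand = 1.8 × 0.6 × 3 = 3.24.
Odds after that evidence = (3/47) × 3.24 = 243/1175.
Target odds = 0.99/0.01 = 99.
Need 20ⁿ ≥ 99 ÷ (243/1175) = 12925/27.
20² = 400 falls short of 12925/27 but 20³ = 8000 reaches it, so n = 3.

3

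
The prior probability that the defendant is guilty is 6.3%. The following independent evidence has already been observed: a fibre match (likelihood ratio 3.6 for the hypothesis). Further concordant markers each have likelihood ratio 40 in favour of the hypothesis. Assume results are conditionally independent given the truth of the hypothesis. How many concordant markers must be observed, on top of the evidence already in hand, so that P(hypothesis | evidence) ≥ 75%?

Prior odds = 0.063/0.937 = 63/937.
Bayes factor of the evidence already in hand = 3.6.
Odds after that evidence = (63/937) × 3.6 = 1134/4685.
Target odds = 0.75/0.25 = 3.
Need 40ⁿ ≥ 3 ÷ (1134/4685) = 4685/378.
40¹ = 40, which meets the required 4685/378; so n = 1.

1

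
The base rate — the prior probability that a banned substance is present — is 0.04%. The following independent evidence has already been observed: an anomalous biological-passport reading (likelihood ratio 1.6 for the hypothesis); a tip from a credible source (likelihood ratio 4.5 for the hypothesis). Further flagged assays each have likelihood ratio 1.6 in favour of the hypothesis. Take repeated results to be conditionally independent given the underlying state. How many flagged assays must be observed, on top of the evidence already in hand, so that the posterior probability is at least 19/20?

19

Prior odds = 0.0004/0.9996 = 1/2499.
Combined Bayes factor of the evidence already in hand = 1.6 × 4.5 = 7.2.
Odds after that evidence = (1/2499) × 7.2 = 12/4165.
Target odds = 0.95/0.05 = 19.
Need 1.6ⁿ ≥ 19 ÷ (12/4165) = 79135/12.
1.6¹⁸ ≈4722.37 falls short of 79135/12 but 1.6¹⁹ ≈7555.79 reaches it, so n = 19.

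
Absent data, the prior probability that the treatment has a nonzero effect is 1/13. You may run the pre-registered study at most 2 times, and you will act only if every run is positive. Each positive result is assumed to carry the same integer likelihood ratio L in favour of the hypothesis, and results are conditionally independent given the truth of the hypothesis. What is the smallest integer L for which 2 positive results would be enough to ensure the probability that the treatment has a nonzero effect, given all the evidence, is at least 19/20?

16

Prior odds = (1/13)/(12/13) = 1/12.
Target odds = 0.95/0.05 = 19.
Need L² ≥ 19 ÷ (1/12) = 228.
15² = 225 < 228 ≤ 256 = 16², so L = 16.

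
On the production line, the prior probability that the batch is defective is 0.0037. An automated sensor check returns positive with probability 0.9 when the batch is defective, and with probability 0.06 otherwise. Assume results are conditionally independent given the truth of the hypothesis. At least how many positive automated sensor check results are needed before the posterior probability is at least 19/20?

Prior odds = 0.0037/0.9963 = 37/9963.
Likelihood ratio of a positive result = 0.9/0.06 = 15.
Target odds: 0.95 ÷ 0.05 = 19.
Need (37/9963) × 15ⁿ ≥ 19, i.e. 15ⁿ ≥ 189297/37.
15³ = 3375 falls short of 189297/37 but 15⁴ = 50625 reaches it, so n = 4.

4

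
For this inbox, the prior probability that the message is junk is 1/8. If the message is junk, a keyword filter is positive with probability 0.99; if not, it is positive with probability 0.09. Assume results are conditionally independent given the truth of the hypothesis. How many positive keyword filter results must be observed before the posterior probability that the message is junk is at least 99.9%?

4

Prior odds = 0.125/0.875 = 1/7.
Likelihood ratio of a positive = 0.99/0.09 = 11.
Target odds: 0.999 ÷ 0.001 = 999.
Require 11ⁿ ≥ 999 ÷ (1/7) = 6993.
11³ = 1331 falls short of 6993 but 11⁴ = 14641 reaches it, so n = 4.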